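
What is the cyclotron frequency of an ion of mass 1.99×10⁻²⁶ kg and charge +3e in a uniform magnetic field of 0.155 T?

f = |q|B/(2πm).
f = (4.806×10⁻¹⁹)(0.155)/(2π·1.99×10⁻²⁶) ≈ 5.96×10⁵ Hz.

f ≈ 5.96×10⁵ Hz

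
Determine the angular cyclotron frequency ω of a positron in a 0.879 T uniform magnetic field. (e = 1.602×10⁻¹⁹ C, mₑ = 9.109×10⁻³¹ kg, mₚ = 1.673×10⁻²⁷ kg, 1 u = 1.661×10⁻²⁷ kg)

ω ≈ 1.55×10¹¹ rad/s

ω = |q|B/m.
ω = (1.602×10⁻¹⁹)(0.879)/9.109×10⁻³¹ ≈ 1.55×10¹¹ rad/s.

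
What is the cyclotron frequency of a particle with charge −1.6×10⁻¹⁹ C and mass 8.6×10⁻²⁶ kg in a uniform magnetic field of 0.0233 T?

f ≈ 6900 Hz

f = |q|B/(2πm).
f = (1.6×10⁻¹⁹)(0.0233)/(2π·8.6×10⁻²⁶) ≈ 6900 Hz.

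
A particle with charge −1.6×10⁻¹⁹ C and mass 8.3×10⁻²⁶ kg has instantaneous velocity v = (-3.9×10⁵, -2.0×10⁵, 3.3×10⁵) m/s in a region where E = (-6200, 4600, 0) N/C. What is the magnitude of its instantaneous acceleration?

|a| ≈ 1.49×10¹⁰ m/s²

Only an electric field acts, so F = qE = (−1.6×10⁻¹⁹ C)·(-6200, 4600, 0) = (9.92×10⁻¹⁶, -7.36×10⁻¹⁶, 0) N.
|a| = |F|/m = 1.235×10⁻¹⁵/8.3×10⁻²⁶ ≈ 1.49×10¹⁰ m/s².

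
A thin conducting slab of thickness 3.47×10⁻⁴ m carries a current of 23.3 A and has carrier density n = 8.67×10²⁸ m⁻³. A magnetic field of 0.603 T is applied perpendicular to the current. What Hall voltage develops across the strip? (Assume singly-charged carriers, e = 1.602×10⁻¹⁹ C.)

V_H ≈ 2.92×10⁻⁶ V

V_H = IB/(n e t).
V_H = (23.3)(0.603)/((8.67×10²⁸)(1.602×10⁻¹⁹)(3.47×10⁻⁴)) ≈ 2.92×10⁻⁶ V.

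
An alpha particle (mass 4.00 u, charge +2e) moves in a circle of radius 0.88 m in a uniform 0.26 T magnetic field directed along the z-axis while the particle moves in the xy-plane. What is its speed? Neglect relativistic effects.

v ≈ 1.1×10⁷ m/s

From |q|vB = mv²/r, v = |q|Br/m.
v = (3.204×10⁻¹⁹)(0.26)(0.88)/6.644×10⁻²⁷ ≈ 1.1×10⁷ m/s.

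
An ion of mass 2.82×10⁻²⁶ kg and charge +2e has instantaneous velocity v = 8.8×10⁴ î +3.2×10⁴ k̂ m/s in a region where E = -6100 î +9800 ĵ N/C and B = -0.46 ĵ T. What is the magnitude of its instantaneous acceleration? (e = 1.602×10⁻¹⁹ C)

|a| ≈ 4.83×10¹¹ m/s²

v×B = (1.47×10⁴, 0, -4.05×10⁴) N/C.
E + v×B = (8620, 9800, -4.05×10⁴) N/C.
F = q(E + v×B) = (3.204×10⁻¹⁹ C)·(8620, 9800, -4.05×10⁴) = (2.76×10⁻¹⁵, 3.14×10⁻¹⁵, -1.30×10⁻¹⁴) N.
|a| = |F|/m = 1.363×10⁻¹⁴/2.82×10⁻²⁶ ≈ 4.83×10¹¹ m/s².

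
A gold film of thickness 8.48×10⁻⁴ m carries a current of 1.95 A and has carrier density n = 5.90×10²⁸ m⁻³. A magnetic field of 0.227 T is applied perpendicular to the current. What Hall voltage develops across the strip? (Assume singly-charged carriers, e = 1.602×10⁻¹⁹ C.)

V_H = IB/(n e t).
V_H = (1.95)(0.227)/((5.90×10²⁸)(1.602×10⁻¹⁹)(8.48×10⁻⁴)) ≈ 5.52×10⁻⁸ V.

V_H ≈ 5.52×10⁻⁸ V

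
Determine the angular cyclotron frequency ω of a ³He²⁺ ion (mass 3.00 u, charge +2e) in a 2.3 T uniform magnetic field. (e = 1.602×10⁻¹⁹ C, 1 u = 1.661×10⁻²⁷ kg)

ω = |q|B/m.
ω = (3.204×10⁻¹⁹)(2.3)/4.983×10⁻²⁷ ≈ 1.5×10⁸ rad/s.

ω ≈ 1.5×10⁸ rad/s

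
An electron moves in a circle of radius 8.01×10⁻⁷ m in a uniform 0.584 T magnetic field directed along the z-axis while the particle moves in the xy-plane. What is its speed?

From |q|vB = mv²/r, v = |q|Br/m.
v = (1.602×10⁻¹⁹)(0.584)(8.01×10⁻⁷)/9.109×10⁻³¹ ≈ 8.23×10⁴ m/s.

v ≈ 8.23×10⁴ m/s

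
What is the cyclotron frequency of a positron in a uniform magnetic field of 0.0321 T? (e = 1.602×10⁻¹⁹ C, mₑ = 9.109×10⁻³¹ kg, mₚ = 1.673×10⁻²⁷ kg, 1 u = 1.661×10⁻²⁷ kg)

f ≈ 8.98×10⁸ Hz

f = |q|B/(2πm).
f = (1.602×10⁻¹⁹)(0.0321)/(2π·9.109×10⁻³¹) ≈ 8.98×10⁸ Hz.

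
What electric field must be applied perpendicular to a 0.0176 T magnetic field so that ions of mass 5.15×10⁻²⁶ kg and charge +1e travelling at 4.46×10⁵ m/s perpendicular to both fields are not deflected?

For straight-line motion qE = qvB, so E = vB.
E = 4.46×10⁵ × 0.0176 = 7850 V/m.

E = 7850 V/m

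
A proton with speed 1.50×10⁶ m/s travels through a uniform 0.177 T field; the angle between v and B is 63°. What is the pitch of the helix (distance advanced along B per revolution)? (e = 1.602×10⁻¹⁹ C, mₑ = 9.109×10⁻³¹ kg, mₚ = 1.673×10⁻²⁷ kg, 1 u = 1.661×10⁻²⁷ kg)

v∥ = v cosθ = 1.50×10⁶·cos63° ≈ 6.810×10⁵ m/s.
T = 2πm/(|q|B) = 2π(1.673×10⁻²⁷)/((1.602×10⁻¹⁹)(0.177)) ≈ 3.707×10⁻⁷ s.
pitch = v∥ T = (6.810×10⁵)(3.707×10⁻⁷) ≈ 0.252 m.

p ≈ 0.252 m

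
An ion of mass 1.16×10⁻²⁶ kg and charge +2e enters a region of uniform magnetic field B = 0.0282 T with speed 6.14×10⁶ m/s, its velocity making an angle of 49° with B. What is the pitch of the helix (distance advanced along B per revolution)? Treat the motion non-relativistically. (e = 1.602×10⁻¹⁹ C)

p ≈ 32.5 m

v∥ = v cosθ = 6.14×10⁶·cos49° ≈ 4.028×10⁶ m/s.
T = 2πm/(|q|B) = 2π(1.16×10⁻²⁶)/((3.204×10⁻¹⁹)(0.0282)) ≈ 8.067×10⁻⁶ s.
pitch = v∥ T = (4.028×10⁶)(8.067×10⁻⁶) ≈ 32.5 m.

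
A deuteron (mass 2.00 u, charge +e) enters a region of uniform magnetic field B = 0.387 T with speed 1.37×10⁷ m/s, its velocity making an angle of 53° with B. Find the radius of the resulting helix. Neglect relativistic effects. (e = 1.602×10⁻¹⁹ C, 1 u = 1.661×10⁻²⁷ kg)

r ≈ 0.586 m

v⊥ = v sinθ = 1.37×10⁷·sin53° ≈ 1.094×10⁷ m/s.
r = m v⊥/(|q|B) = (3.322×10⁻²⁷)(1.094×10⁷)/((1.602×10⁻¹⁹)(0.387)) ≈ 0.586 m.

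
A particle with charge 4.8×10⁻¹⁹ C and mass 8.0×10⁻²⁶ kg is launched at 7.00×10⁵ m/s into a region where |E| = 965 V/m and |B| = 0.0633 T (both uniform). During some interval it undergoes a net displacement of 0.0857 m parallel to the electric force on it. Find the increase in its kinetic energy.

ΔKE ≈ 3.97×10⁻¹⁷ J

The magnetic force is always ⟂ v and does no work; only the electric force changes KE.
ΔKE = F_E · d = |q|E d = (4.8×10⁻¹⁹)(965)(0.0857) ≈ 3.97×10⁻¹⁷ J.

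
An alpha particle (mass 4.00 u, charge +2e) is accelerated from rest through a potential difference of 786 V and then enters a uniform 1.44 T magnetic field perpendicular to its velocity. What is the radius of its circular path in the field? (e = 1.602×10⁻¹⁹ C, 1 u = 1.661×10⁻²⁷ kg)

r ≈ 3.96×10⁻³ m

Acceleration: |q|V = ½mv² ⇒ v = √(2|q|V/m) = √(2·3.204×10⁻¹⁹·786/6.644×10⁻²⁷) ≈ 2.753×10⁵ m/s.
In the field: r = mv/(|q|B) = (6.644×10⁻²⁷)(2.753×10⁵)/((3.204×10⁻¹⁹)(1.44)) ≈ 3.96×10⁻³ m.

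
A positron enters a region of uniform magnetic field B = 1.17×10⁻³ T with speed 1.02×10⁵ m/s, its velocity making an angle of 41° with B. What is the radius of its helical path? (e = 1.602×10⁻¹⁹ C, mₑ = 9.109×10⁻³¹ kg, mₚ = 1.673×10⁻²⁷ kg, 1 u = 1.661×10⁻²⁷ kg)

r ≈ 3.25×10⁻⁴ m

v⊥ = v sinθ = 1.02×10⁵·sin41° ≈ 6.692×10⁴ m/s.
r = m v⊥/(|q|B) = (9.109×10⁻³¹)(6.692×10⁴)/((1.602×10⁻¹⁹)(1.17×10⁻³)) ≈ 3.25×10⁻⁴ m.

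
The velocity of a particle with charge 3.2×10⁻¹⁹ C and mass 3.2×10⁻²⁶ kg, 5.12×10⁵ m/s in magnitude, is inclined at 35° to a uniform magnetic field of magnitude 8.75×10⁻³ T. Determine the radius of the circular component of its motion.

r ≈ 3.36 m

v⊥ = v sinθ = 5.12×10⁵·sin35° ≈ 2.937×10⁵ m/s.
r = m v⊥/(|q|B) = (3.2×10⁻²⁶)(2.937×10⁵)/((3.2×10⁻¹⁹)(8.75×10⁻³)) ≈ 3.36 m.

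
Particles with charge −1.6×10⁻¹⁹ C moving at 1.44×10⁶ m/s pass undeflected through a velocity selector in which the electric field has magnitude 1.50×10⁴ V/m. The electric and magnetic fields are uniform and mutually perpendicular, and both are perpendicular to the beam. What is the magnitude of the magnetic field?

B = 0.0104 T

Balance of forces in the selector: qE = qvB ⇒ B = E/v.
B = 1.50×10⁴/1.44×10⁶ = 0.0104 T.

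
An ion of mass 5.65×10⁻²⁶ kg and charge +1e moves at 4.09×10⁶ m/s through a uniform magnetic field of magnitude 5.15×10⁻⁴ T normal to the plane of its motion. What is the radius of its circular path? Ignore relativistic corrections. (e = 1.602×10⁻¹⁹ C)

The magnetic force provides the centripetal force: |q|vB = mv²/r.
r = mv/(|q|B) = (5.65×10⁻²⁶)(4.09×10⁶)/((1.602×10⁻¹⁹)(5.15×10⁻⁴)) ≈ 2800 m.

r ≈ 2800 m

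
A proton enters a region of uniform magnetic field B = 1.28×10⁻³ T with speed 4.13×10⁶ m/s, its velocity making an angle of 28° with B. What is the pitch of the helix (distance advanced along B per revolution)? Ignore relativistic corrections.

p ≈ 187 m

v∥ = v cosθ = 4.13×10⁶·cos28° ≈ 3.647×10⁶ m/s.
T = 2πm/(|q|B) = 2π(1.673×10⁻²⁷)/((1.602×10⁻¹⁹)(1.28×10⁻³)) ≈ 5.126×10⁻⁵ s.
pitch = v∥ T = (3.647×10⁶)(5.126×10⁻⁵) ≈ 187 m.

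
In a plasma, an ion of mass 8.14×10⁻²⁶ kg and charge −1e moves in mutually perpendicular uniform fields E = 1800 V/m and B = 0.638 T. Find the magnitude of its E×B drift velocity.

In crossed fields the guiding centre drifts at v_d = |E×B|/B² = E/B, independent of charge and mass.
v_d = 1800/0.638 = 2820 m/s.

v_d ≈ 2820 m/s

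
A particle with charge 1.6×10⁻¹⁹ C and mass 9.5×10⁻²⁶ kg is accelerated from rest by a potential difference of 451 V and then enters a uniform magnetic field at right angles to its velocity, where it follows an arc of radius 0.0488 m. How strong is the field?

v = √(2|q|V/m) = √(2·1.6×10⁻¹⁹·451/9.5×10⁻²⁶) ≈ 3.898×10⁴ m/s.
B = mv/(|q|r) = (9.5×10⁻²⁶)(3.898×10⁴)/((1.6×10⁻¹⁹)(0.0488)) ≈ 0.474 T.

B ≈ 0.474 T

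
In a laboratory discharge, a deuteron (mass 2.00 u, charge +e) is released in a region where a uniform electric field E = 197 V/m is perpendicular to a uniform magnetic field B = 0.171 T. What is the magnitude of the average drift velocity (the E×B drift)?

The steady drift has the magnetic force balancing the electric force, so v_d = E/B.
v_d = 197/0.171 = 1150 m/s.

v_d ≈ 1150 m/s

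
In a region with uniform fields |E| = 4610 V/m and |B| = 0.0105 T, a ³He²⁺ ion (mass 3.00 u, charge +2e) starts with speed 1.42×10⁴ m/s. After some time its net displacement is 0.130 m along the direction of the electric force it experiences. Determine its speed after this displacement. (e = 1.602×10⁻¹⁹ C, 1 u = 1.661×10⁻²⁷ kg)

B does no work; ΔKE = |q|E d.
½mv_f² = ½mv₀² + |q|Ed = ½(4.983×10⁻²⁷)(1.42×10⁴)² + (3.204×10⁻¹⁹)(4610)(0.130) ≈ 5.024×10⁻¹⁹ J + 1.920×10⁻¹⁶ J ≈ 1.925×10⁻¹⁶ J.
v_f = √(2·1.925×10⁻¹⁶/4.983×10⁻²⁷) ≈ 2.78×10⁵ m/s.

v_f ≈ 2.78×10⁵ m/s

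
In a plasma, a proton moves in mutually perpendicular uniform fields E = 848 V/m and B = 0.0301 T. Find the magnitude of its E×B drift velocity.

In crossed fields the guiding centre drifts at v_d = |E×B|/B² = E/B, independent of charge and mass.
v_d = 848/0.0301 = 2.82×10⁴ m/s.

v_d ≈ 2.82×10⁴ m/s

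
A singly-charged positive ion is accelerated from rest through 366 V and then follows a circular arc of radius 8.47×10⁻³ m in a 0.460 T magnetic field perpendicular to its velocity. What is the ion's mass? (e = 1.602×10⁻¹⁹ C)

m ≈ 3.32×10⁻²⁷ kg

Combine |q|V = ½mv² and r = mv/(|q|B): eliminate v to get m = qB²r²/(2V).
m = (1.602×10⁻¹⁹)(0.460)²(8.47×10⁻³)²/(2·366) ≈ 3.32×10⁻²⁷ kg.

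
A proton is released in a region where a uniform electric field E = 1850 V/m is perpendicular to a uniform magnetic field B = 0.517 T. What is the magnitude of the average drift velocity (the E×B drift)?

The E×B drift speed is v_d = E/B.
v_d = 1850/0.517 = 3580 m/s.

v_d ≈ 3580 m/s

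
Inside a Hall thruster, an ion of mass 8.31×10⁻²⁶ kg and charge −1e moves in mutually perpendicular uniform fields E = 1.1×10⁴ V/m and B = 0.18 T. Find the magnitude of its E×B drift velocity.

The E×B drift speed is v_d = E/B.
v_d = 1.1×10⁴/0.18 = 6.1×10⁴ m/s.

v_d ≈ 6.1×10⁴ m/s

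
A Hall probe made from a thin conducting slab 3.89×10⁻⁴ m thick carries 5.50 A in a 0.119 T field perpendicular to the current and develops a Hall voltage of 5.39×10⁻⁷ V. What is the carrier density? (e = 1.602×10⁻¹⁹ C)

n ≈ 1.95×10²⁸ m⁻³

From V_H = IB/(n e t), n = IB/(V_H e t).
n = (5.50)(0.119)/((5.39×10⁻⁷)(1.602×10⁻¹⁹)(3.89×10⁻⁴)) ≈ 1.95×10²⁸ m⁻³.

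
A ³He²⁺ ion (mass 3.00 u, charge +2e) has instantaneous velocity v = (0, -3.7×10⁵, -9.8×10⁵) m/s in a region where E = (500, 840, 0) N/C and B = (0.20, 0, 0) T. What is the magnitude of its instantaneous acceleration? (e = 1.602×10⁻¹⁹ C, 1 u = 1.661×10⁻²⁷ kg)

v×B = (0, -1.96×10⁵, 7.40×10⁴) N/C.
E + v×B = (500, -1.95×10⁵, 7.40×10⁴) N/C.
F = q(E + v×B) = (3.204×10⁻¹⁹ C)·(500, -1.95×10⁵, 7.40×10⁴) = (1.60×10⁻¹⁶, -6.25×10⁻¹⁴, 2.37×10⁻¹⁴) N.
|a| = |F|/m = 6.687×10⁻¹⁴/4.983×10⁻²⁷ ≈ 1.34×10¹³ m/s².

|a| ≈ 1.34×10¹³ m/s²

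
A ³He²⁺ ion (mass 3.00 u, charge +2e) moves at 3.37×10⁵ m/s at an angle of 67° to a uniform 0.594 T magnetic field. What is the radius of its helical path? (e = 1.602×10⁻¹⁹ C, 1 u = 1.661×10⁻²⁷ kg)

r ≈ 8.12×10⁻³ m

v⊥ = v sinθ = 3.37×10⁵·sin67° ≈ 3.102×10⁵ m/s.
r = m v⊥/(|q|B) = (4.983×10⁻²⁷)(3.102×10⁵)/((3.204×10⁻¹⁹)(0.594)) ≈ 8.12×10⁻³ m.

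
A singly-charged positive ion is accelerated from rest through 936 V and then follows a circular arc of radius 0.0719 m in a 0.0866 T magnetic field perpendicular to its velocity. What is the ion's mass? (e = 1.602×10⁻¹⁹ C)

m ≈ 3.32×10⁻²⁷ kg

Combine |q|V = ½mv² and r = mv/(|q|B): eliminate v to get m = qB²r²/(2V).
m = (1.602×10⁻¹⁹)(0.0866)²(0.0719)²/(2·936) ≈ 3.32×10⁻²⁷ kg.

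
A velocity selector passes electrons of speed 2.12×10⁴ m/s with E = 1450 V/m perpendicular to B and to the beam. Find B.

Balance of forces in the selector: qE = qvB ⇒ B = E/v.
B = 1450/2.12×10⁴ = 0.0684 T.

B = 0.0684 T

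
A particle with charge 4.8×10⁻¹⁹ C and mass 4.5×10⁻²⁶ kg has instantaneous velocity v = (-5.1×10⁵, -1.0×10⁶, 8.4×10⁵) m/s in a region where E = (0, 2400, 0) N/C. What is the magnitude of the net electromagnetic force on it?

|F| ≈ 1.15×10⁻¹⁵ N

Only an electric field acts, so F = qE = (4.8×10⁻¹⁹ C)·(0, 2400, 0) = (0, 1.15×10⁻¹⁵, 0) N.
|F| = 1.15×10⁻¹⁵ N.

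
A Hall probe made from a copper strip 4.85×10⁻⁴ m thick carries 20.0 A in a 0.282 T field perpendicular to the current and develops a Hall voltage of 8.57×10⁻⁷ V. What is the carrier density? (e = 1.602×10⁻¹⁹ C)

From V_H = IB/(n e t), n = IB/(V_H e t).
n = (20.0)(0.282)/((8.57×10⁻⁷)(1.602×10⁻¹⁹)(4.85×10⁻⁴)) ≈ 8.47×10²⁸ m⁻³.

n ≈ 8.47×10²⁸ m⁻³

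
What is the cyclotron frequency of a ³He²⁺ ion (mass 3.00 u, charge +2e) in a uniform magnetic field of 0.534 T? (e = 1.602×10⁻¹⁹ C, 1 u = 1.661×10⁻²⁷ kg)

f ≈ 5.46×10⁶ Hz

f = |q|B/(2πm).
f = (3.204×10⁻¹⁹)(0.534)/(2π·4.983×10⁻²⁷) ≈ 5.46×10⁶ Hz.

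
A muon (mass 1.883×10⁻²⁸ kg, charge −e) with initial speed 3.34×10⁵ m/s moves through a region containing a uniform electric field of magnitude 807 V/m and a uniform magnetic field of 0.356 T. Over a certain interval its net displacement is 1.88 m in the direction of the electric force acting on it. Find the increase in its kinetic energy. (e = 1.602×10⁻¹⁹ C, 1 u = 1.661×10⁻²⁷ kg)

The magnetic force is always ⟂ v and does no work; only the electric force changes KE.
ΔKE = F_E · d = |q|E d = (1.602×10⁻¹⁹)(807)(1.88) ≈ 2.43×10⁻¹⁶ J.

ΔKE ≈ 2.43×10⁻¹⁶ J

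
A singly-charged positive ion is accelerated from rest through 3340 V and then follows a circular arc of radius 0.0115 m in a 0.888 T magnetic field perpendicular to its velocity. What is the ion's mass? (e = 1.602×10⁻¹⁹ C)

m ≈ 2.50×10⁻²⁷ kg

Combine |q|V = ½mv² and r = mv/(|q|B): eliminate v to get m = qB²r²/(2V).
m = (1.602×10⁻¹⁹)(0.888)²(0.0115)²/(2·3340) ≈ 2.50×10⁻²⁷ kg.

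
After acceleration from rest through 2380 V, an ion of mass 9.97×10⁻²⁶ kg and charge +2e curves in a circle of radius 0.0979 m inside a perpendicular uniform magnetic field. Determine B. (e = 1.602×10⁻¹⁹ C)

B ≈ 0.393 T

v = √(2|q|V/m) = √(2·3.204×10⁻¹⁹·2380/9.97×10⁻²⁶) ≈ 1.237×10⁵ m/s.
B = mv/(|q|r) = (9.97×10⁻²⁶)(1.237×10⁵)/((3.204×10⁻¹⁹)(0.0979)) ≈ 0.393 T.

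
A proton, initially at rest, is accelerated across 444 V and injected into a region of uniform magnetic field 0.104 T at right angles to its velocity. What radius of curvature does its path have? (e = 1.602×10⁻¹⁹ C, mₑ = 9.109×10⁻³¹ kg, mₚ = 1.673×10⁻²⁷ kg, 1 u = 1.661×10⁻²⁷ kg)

r ≈ 0.0293 m

Acceleration: |q|V = ½mv² ⇒ v = √(2|q|V/m) = √(2·1.602×10⁻¹⁹·444/1.673×10⁻²⁷) ≈ 2.916×10⁵ m/s.
In the field: r = mv/(|q|B) = (1.673×10⁻²⁷)(2.916×10⁵)/((1.602×10⁻¹⁹)(0.104)) ≈ 0.0293 m.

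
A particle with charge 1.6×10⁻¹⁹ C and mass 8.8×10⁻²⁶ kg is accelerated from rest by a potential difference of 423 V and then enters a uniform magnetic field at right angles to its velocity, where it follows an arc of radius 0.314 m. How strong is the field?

v = √(2|q|V/m) = √(2·1.6×10⁻¹⁹·423/8.8×10⁻²⁶) ≈ 3.922×10⁴ m/s.
B = mv/(|q|r) = (8.8×10⁻²⁶)(3.922×10⁴)/((1.6×10⁻¹⁹)(0.314)) ≈ 0.0687 T.

B ≈ 0.0687 T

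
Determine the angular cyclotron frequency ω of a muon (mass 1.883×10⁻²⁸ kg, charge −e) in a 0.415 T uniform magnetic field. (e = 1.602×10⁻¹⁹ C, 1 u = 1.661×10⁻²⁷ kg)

ω ≈ 3.53×10⁸ rad/s

ω = |q|B/m.
ω = (1.602×10⁻¹⁹)(0.415)/1.883×10⁻²⁸ ≈ 3.53×10⁸ rad/s.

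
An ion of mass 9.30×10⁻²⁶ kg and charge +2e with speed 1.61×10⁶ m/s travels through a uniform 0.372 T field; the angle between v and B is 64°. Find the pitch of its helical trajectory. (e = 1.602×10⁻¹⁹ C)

p ≈ 3.46 m

v∥ = v cosθ = 1.61×10⁶·cos64° ≈ 7.058×10⁵ m/s.
T = 2πm/(|q|B) = 2π(9.30×10⁻²⁶)/((3.204×10⁻¹⁹)(0.372)) ≈ 4.903×10⁻⁶ s.
pitch = v∥ T = (7.058×10⁵)(4.903×10⁻⁶) ≈ 3.46 m.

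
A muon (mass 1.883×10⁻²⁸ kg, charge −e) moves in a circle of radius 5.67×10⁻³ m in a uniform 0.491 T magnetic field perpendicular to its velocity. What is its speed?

v ≈ 2.37×10⁶ m/s

From |q|vB = mv²/r, v = |q|Br/m.
v = (1.602×10⁻¹⁹)(0.491)(5.67×10⁻³)/1.883×10⁻²⁸ ≈ 2.37×10⁶ m/s.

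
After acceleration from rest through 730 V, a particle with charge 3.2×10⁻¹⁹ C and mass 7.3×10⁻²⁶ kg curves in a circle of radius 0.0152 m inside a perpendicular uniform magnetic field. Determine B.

B ≈ 1.20 T

v = √(2|q|V/m) = √(2·3.2×10⁻¹⁹·730/7.3×10⁻²⁶) ≈ 8.000×10⁴ m/s.
B = mv/(|q|r) = (7.3×10⁻²⁶)(8.000×10⁴)/((3.2×10⁻¹⁹)(0.0152)) ≈ 1.20 T.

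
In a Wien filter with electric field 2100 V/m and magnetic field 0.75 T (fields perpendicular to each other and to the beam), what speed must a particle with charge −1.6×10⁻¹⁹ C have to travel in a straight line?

Straight-line motion ⇒ electric and magnetic forces cancel, so E = vB.
v = E/B = 2100/0.75 = 2800 m/s.

v = 2800 m/s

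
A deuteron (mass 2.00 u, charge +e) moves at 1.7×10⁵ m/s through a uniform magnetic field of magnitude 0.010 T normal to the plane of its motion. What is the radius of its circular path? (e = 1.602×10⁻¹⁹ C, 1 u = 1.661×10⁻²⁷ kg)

The magnetic force provides the centripetal force: |q|vB = mv²/r.
r = mv/(|q|B) = (3.322×10⁻²⁷)(1.7×10⁵)/((1.602×10⁻¹⁹)(0.010)) ≈ 0.35 m.

r ≈ 0.35 m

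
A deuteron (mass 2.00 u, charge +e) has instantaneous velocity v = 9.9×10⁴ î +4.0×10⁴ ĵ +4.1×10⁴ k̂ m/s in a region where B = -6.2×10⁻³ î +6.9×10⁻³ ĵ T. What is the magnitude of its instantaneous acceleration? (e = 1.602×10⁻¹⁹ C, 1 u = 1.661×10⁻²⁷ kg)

v×B = (-283, -254, 931) N/C.
F = q v×B = (1.602×10⁻¹⁹ C)·(-283, -254, 931) = (-4.53×10⁻¹⁷, -4.07×10⁻¹⁷, 1.49×10⁻¹⁶) N.
|a| = |F|/m = 1.611×10⁻¹⁶/3.322×10⁻²⁷ ≈ 4.85×10¹⁰ m/s².

|a| ≈ 4.85×10¹⁰ m/s²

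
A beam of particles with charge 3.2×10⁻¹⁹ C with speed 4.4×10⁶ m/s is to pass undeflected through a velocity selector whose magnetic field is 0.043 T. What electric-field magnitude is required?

For straight-line motion qE = qvB, so E = vB.
E = 4.4×10⁶ × 0.043 = 1.9×10⁵ V/m.

E = 1.9×10⁵ V/m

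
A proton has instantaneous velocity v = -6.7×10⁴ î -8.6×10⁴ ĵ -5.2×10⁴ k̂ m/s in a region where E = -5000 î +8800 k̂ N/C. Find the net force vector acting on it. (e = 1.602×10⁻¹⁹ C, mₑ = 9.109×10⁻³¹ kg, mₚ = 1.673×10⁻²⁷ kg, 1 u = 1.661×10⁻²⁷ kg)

F ≈ (-8.01×10⁻¹⁶, 0, 1.41×10⁻¹⁵) N

Only an electric field acts, so F = qE = (1.602×10⁻¹⁹ C)·(-5000, 0, 8800) = (-8.01×10⁻¹⁶, 0, 1.41×10⁻¹⁵) N.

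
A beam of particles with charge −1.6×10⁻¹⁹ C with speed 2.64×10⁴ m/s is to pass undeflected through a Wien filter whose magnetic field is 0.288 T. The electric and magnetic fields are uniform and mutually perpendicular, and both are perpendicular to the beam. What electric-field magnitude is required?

E = 7600 V/m

For straight-line motion qE = qvB, so E = vB.
E = 2.64×10⁴ × 0.288 = 7600 V/m.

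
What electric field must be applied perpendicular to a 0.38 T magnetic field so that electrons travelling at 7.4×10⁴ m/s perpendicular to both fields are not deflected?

For straight-line motion qE = qvB, so E = vB.
E = 7.4×10⁴ × 0.38 = 2.8×10⁴ V/m.

E = 2.8×10⁴ V/m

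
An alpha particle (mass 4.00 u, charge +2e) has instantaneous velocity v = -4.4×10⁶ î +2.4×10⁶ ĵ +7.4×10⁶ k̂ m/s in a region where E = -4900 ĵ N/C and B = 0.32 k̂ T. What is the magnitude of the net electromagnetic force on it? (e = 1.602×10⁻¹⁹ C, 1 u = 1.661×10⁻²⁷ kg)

v×B = (7.68×10⁵, 1.41×10⁶, 0) N/C.
E + v×B = (7.68×10⁵, 1.40×10⁶, 0) N/C.
F = q(E + v×B) = (3.204×10⁻¹⁹ C)·(7.68×10⁵, 1.40×10⁶, 0) = (2.46×10⁻¹³, 4.50×10⁻¹³, 0) N.
|F| = 5.12×10⁻¹³ N.

|F| ≈ 5.12×10⁻¹³ N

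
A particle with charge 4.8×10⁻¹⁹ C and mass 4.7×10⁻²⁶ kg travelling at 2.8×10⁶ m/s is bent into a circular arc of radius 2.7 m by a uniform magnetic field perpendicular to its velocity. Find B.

B ≈ 0.10 T

From |q|vB = mv²/r, B = mv/(|q|r).
B = (4.7×10⁻²⁶)(2.8×10⁶)/((4.8×10⁻¹⁹)(2.7)) ≈ 0.10 T.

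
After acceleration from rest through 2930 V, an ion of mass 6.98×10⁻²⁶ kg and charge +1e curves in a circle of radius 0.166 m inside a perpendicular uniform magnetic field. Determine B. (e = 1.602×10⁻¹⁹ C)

v = √(2|q|V/m) = √(2·1.602×10⁻¹⁹·2930/6.98×10⁻²⁶) ≈ 1.160×10⁵ m/s.
B = mv/(|q|r) = (6.98×10⁻²⁶)(1.160×10⁵)/((1.602×10⁻¹⁹)(0.166)) ≈ 0.304 T.

B ≈ 0.304 T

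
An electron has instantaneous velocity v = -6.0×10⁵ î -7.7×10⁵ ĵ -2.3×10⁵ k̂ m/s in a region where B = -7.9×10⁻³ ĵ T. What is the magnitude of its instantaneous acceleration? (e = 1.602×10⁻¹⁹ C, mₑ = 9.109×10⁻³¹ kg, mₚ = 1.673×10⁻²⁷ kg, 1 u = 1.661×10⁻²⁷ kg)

v×B = (-1820, 0, 4740) N/C.
F = q v×B = (−1.602×10⁻¹⁹ C)·(-1820, 0, 4740) = (2.91×10⁻¹⁶, 0, -7.59×10⁻¹⁶) N.
|a| = |F|/m = 8.132×10⁻¹⁶/9.109×10⁻³¹ ≈ 8.93×10¹⁴ m/s².

|a| ≈ 8.93×10¹⁴ m/s²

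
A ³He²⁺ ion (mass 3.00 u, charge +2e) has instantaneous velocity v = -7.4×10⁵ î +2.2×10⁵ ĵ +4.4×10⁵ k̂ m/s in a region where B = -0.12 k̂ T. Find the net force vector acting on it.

F ≈ (-8.46×10⁻¹⁵, -2.85×10⁻¹⁴, 0) N

v×B = (-2.64×10⁴, -8.88×10⁴, 0) N/C.
F = q v×B = (3.204×10⁻¹⁹ C)·(-2.64×10⁴, -8.88×10⁴, 0) = (-8.46×10⁻¹⁵, -2.85×10⁻¹⁴, 0) N.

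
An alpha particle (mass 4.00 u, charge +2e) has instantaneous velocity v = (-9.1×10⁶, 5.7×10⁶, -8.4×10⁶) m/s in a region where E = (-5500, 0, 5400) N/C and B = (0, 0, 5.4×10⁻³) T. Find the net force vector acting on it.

F ≈ (8.10×10⁻¹⁵, 1.57×10⁻¹⁴, 1.73×10⁻¹⁵) N

v×B = (3.08×10⁴, 4.91×10⁴, 0) N/C.
E + v×B = (2.53×10⁴, 4.91×10⁴, 5400) N/C.
F = q(E + v×B) = (3.204×10⁻¹⁹ C)·(2.53×10⁴, 4.91×10⁴, 5400) = (8.10×10⁻¹⁵, 1.57×10⁻¹⁴, 1.73×10⁻¹⁵) N.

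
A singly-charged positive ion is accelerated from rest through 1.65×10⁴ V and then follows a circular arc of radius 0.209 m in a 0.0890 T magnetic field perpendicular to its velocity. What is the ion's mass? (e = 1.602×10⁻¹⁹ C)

m ≈ 1.68×10⁻²⁷ kg

Combine |q|V = ½mv² and r = mv/(|q|B): eliminate v to get m = qB²r²/(2V).
m = (1.602×10⁻¹⁹)(0.0890)²(0.209)²/(2·1.65×10⁴) ≈ 1.68×10⁻²⁷ kg.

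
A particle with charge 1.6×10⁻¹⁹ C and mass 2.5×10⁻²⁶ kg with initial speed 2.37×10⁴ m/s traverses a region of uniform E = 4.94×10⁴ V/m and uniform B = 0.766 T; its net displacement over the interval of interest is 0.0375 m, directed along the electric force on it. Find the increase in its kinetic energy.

ΔKE ≈ 2.96×10⁻¹⁶ J

The magnetic force is always ⟂ v and does no work; only the electric force changes KE.
ΔKE = F_E · d = |q|E d = (1.6×10⁻¹⁹)(4.94×10⁴)(0.0375) ≈ 2.96×10⁻¹⁶ J.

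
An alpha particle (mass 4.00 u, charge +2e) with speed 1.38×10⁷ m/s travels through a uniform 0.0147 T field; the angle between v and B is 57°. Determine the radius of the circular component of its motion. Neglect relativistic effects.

r ≈ 16.3 m

v⊥ = v sinθ = 1.38×10⁷·sin57° ≈ 1.157×10⁷ m/s.
r = m v⊥/(|q|B) = (6.644×10⁻²⁷)(1.157×10⁷)/((3.204×10⁻¹⁹)(0.0147)) ≈ 16.3 m.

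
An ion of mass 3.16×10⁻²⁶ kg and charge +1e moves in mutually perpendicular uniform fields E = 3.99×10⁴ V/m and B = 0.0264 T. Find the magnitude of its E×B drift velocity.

The E×B drift speed is v_d = E/B.
v_d = 3.99×10⁴/0.0264 = 1.51×10⁶ m/s.

v_d ≈ 1.51×10⁶ m/s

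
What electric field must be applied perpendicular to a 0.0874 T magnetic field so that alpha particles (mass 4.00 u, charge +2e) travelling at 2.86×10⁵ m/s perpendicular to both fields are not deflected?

E = 2.50×10⁴ V/m

For straight-line motion qE = qvB, so E = vB.
E = 2.86×10⁵ × 0.0874 = 2.50×10⁴ V/m.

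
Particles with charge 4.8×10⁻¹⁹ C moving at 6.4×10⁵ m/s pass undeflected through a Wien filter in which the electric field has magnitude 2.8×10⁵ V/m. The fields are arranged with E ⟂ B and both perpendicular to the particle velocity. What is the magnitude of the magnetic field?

B = 0.44 T

Balance of forces in the selector: qE = qvB ⇒ B = E/v.
B = 2.8×10⁵/6.4×10⁵ = 0.44 T.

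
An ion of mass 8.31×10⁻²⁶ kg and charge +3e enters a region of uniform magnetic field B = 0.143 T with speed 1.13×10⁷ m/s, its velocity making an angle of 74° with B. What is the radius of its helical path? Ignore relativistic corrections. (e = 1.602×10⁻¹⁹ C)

v⊥ = v sinθ = 1.13×10⁷·sin74° ≈ 1.086×10⁷ m/s.
r = m v⊥/(|q|B) = (8.31×10⁻²⁶)(1.086×10⁷)/((4.806×10⁻¹⁹)(0.143)) ≈ 13.1 m.

r ≈ 13.1 m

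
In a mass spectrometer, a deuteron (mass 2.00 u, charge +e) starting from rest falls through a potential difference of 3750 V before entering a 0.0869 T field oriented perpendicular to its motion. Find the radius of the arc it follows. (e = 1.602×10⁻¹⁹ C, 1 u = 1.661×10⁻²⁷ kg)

r ≈ 0.144 m

Acceleration: |q|V = ½mv² ⇒ v = √(2|q|V/m) = √(2·1.602×10⁻¹⁹·3750/3.322×10⁻²⁷) ≈ 6.014×10⁵ m/s.
In the field: r = mv/(|q|B) = (3.322×10⁻²⁷)(6.014×10⁵)/((1.602×10⁻¹⁹)(0.0869)) ≈ 0.144 m.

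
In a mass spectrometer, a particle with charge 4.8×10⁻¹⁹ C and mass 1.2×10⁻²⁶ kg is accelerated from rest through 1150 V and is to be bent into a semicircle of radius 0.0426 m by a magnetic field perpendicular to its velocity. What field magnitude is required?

B ≈ 0.178 T

v = √(2|q|V/m) = √(2·4.8×10⁻¹⁹·1150/1.2×10⁻²⁶) ≈ 3.033×10⁵ m/s.
B = mv/(|q|r) = (1.2×10⁻²⁶)(3.033×10⁵)/((4.8×10⁻¹⁹)(0.0426)) ≈ 0.178 T.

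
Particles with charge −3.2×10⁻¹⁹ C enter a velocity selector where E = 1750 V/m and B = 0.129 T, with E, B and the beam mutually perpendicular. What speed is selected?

Zero net Lorentz force requires |qE| = |q v×B|, i.e. E = vB.
v = E/B = 1750/0.129 = 1.36×10⁴ m/s.
The result is independent of the particle's charge and mass.

v = 1.36×10⁴ m/s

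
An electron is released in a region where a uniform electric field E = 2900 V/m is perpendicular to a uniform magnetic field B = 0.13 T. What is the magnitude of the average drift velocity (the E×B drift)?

v_d ≈ 2.2×10⁴ m/s

In crossed fields the guiding centre drifts at v_d = |E×B|/B² = E/B, independent of charge and mass.
v_d = 2900/0.13 = 2.2×10⁴ m/s.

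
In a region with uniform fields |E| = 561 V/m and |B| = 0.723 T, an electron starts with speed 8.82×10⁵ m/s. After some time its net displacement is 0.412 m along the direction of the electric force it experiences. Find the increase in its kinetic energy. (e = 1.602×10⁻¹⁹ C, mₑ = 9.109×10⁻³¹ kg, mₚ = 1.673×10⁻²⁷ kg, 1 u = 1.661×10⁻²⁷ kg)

ΔKE ≈ 3.70×10⁻¹⁷ J

The magnetic force is always ⟂ v and does no work; only the electric force changes KE.
ΔKE = F_E · d = |q|E d = (1.602×10⁻¹⁹)(561)(0.412) ≈ 3.70×10⁻¹⁷ J.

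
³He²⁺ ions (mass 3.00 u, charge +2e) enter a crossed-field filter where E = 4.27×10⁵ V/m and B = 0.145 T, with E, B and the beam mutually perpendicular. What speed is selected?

For undeflected motion the electric and magnetic forces balance: qE = qvB.
v = E/B = 4.27×10⁵/0.145 = 2.94×10⁶ m/s.

v = 2.94×10⁶ m/s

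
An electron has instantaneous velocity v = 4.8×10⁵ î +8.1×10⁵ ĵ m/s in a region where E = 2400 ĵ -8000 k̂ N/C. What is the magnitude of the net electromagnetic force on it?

|F| ≈ 1.34×10⁻¹⁵ N

Only an electric field acts, so F = qE = (−1.602×10⁻¹⁹ C)·(0, 2400, -8000) = (0, -3.84×10⁻¹⁶, 1.28×10⁻¹⁵) N.
|F| = 1.34×10⁻¹⁵ N.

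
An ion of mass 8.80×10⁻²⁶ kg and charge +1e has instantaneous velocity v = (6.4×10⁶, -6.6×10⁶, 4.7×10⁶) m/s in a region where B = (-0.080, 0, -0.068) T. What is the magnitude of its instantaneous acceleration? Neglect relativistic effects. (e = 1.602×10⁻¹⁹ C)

|a| ≈ 1.27×10¹² m/s²

v×B = (4.49×10⁵, 5.92×10⁴, -5.28×10⁵) N/C.
F = q v×B = (1.602×10⁻¹⁹ C)·(4.49×10⁵, 5.92×10⁴, -5.28×10⁵) = (7.19×10⁻¹⁴, 9.48×10⁻¹⁵, -8.46×10⁻¹⁴) N.
|a| = |F|/m = 1.114×10⁻¹³/8.80×10⁻²⁶ ≈ 1.27×10¹² m/s².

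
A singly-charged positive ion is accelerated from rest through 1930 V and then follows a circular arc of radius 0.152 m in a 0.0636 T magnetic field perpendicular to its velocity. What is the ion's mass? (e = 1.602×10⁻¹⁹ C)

Combine |q|V = ½mv² and r = mv/(|q|B): eliminate v to get m = qB²r²/(2V).
m = (1.602×10⁻¹⁹)(0.0636)²(0.152)²/(2·1930) ≈ 3.88×10⁻²⁷ kg.

m ≈ 3.88×10⁻²⁷ kg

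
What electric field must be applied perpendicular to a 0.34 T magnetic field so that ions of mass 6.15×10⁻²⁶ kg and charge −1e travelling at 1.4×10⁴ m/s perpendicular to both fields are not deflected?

E = 4800 V/m

For straight-line motion qE = qvB, so E = vB.
E = 1.4×10⁴ × 0.34 = 4800 V/m.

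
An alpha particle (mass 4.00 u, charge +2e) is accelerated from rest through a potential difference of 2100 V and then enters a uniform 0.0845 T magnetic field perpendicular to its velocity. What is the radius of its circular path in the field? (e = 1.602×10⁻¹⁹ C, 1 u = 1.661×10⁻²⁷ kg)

r ≈ 0.110 m

Acceleration: |q|V = ½mv² ⇒ v = √(2|q|V/m) = √(2·3.204×10⁻¹⁹·2100/6.644×10⁻²⁷) ≈ 4.500×10⁵ m/s.
In the field: r = mv/(|q|B) = (6.644×10⁻²⁷)(4.500×10⁵)/((3.204×10⁻¹⁹)(0.0845)) ≈ 0.110 m.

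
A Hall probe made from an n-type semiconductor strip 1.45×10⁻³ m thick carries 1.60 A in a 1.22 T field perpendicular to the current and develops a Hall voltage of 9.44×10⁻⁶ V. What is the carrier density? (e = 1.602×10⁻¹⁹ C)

n ≈ 8.90×10²⁶ m⁻³

From V_H = IB/(n e t), n = IB/(V_H e t).
n = (1.60)(1.22)/((9.44×10⁻⁶)(1.602×10⁻¹⁹)(1.45×10⁻³)) ≈ 8.90×10²⁶ m⁻³.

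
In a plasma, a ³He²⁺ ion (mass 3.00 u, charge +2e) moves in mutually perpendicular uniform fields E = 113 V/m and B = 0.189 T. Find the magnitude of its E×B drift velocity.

In crossed fields the guiding centre drifts at v_d = |E×B|/B² = E/B, independent of charge and mass.
v_d = 113/0.189 = 598 m/s.

v_d ≈ 598 m/s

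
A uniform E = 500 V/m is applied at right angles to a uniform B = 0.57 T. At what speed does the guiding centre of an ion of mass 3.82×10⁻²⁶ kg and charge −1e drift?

v_d ≈ 880 m/s

The E×B drift speed is v_d = E/B.
v_d = 500/0.57 = 880 m/s.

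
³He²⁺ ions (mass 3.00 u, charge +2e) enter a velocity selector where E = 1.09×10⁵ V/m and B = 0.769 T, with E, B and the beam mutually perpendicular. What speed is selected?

Zero net Lorentz force requires |qE| = |q v×B|, i.e. E = vB.
v = E/B = 1.09×10⁵/0.769 = 1.42×10⁵ m/s.

v = 1.42×10⁵ m/s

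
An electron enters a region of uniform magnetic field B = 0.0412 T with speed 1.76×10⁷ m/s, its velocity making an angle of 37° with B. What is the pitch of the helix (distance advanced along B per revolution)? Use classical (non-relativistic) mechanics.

v∥ = v cosθ = 1.76×10⁷·cos37° ≈ 1.406×10⁷ m/s.
T = 2πm/(|q|B) = 2π(9.109×10⁻³¹)/((1.602×10⁻¹⁹)(0.0412)) ≈ 8.671×10⁻¹⁰ s.
pitch = v∥ T = (1.406×10⁷)(8.671×10⁻¹⁰) ≈ 0.0122 m.

p ≈ 0.0122 m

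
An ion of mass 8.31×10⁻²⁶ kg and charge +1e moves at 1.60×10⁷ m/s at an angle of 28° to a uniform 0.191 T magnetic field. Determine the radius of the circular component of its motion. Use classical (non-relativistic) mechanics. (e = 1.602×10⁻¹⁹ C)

r ≈ 20.4 m

v⊥ = v sinθ = 1.60×10⁷·sin28° ≈ 7.512×10⁶ m/s.
r = m v⊥/(|q|B) = (8.31×10⁻²⁶)(7.512×10⁶)/((1.602×10⁻¹⁹)(0.191)) ≈ 20.4 m.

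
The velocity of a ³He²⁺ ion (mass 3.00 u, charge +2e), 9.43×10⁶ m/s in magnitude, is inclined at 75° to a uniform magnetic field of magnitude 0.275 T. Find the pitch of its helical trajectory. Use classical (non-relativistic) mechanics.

p ≈ 0.867 m

v∥ = v cosθ = 9.43×10⁶·cos75° ≈ 2.441×10⁶ m/s.
T = 2πm/(|q|B) = 2π(4.983×10⁻²⁷)/((3.204×10⁻¹⁹)(0.275)) ≈ 3.553×10⁻⁷ s.
pitch = v∥ T = (2.441×10⁶)(3.553×10⁻⁷) ≈ 0.867 m.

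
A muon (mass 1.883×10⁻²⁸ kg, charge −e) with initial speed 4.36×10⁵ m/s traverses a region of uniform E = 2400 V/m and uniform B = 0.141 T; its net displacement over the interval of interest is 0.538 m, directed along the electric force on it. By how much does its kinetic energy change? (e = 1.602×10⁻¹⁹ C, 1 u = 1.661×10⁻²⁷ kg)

ΔKE ≈ 2.07×10⁻¹⁶ J

The magnetic force is always ⟂ v and does no work; only the electric force changes KE.
ΔKE = F_E · d = |q|E d = (1.602×10⁻¹⁹)(2400)(0.538) ≈ 2.07×10⁻¹⁶ J.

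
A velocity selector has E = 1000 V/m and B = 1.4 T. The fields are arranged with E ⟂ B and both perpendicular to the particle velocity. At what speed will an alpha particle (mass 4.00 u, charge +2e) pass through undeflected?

v = 710 m/s

For undeflected motion the electric and magnetic forces balance: qE = qvB.
v = E/B = 1000/1.4 = 710 m/s.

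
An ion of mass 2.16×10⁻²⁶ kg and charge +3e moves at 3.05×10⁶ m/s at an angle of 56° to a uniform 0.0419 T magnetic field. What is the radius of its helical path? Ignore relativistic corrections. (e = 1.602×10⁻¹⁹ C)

r ≈ 2.71 m

v⊥ = v sinθ = 3.05×10⁶·sin56° ≈ 2.529×10⁶ m/s.
r = m v⊥/(|q|B) = (2.16×10⁻²⁶)(2.529×10⁶)/((4.806×10⁻¹⁹)(0.0419)) ≈ 2.71 m.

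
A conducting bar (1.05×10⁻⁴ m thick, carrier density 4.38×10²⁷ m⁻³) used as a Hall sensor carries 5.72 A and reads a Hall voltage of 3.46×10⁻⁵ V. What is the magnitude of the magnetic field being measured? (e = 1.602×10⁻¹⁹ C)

B ≈ 0.446 T

From V_H = IB/(n e t), B = V_H n e t / I.
B = (3.46×10⁻⁵)(4.38×10²⁷)(1.602×10⁻¹⁹)(1.05×10⁻⁴)/5.72 ≈ 0.446 T.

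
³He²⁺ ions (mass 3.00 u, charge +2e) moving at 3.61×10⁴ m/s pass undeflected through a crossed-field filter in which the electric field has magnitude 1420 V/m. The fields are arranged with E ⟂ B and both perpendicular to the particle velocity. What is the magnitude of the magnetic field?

Balance of forces in the selector: qE = qvB ⇒ B = E/v.
B = 1420/3.61×10⁴ = 0.0393 T.

B = 0.0393 T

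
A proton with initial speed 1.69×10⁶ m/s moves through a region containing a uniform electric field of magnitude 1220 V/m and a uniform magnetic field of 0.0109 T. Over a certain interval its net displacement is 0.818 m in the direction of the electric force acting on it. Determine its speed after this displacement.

B does no work; ΔKE = |q|E d.
½mv_f² = ½mv₀² + |q|Ed = ½(1.673×10⁻²⁷)(1.69×10⁶)² + (1.602×10⁻¹⁹)(1220)(0.818) ≈ 2.389×10⁻¹⁵ J + 1.599×10⁻¹⁶ J ≈ 2.549×10⁻¹⁵ J.
v_f = √(2·2.549×10⁻¹⁵/1.673×10⁻²⁷) ≈ 1.75×10⁶ m/s.

v_f ≈ 1.75×10⁶ m/s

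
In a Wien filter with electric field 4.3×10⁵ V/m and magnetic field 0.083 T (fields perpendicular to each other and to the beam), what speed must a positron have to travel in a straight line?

v = 5.2×10⁶ m/s

Zero net Lorentz force requires |qE| = |q v×B|, i.e. E = vB.
v = E/B = 4.3×10⁵/0.083 = 5.2×10⁶ m/s.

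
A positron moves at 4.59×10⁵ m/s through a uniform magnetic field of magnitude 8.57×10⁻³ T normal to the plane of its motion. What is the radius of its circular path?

The magnetic force provides the centripetal force: |q|vB = mv²/r.
r = mv/(|q|B) = (9.109×10⁻³¹)(4.59×10⁵)/((1.602×10⁻¹⁹)(8.57×10⁻³)) ≈ 3.05×10⁻⁴ m.

r ≈ 3.05×10⁻⁴ m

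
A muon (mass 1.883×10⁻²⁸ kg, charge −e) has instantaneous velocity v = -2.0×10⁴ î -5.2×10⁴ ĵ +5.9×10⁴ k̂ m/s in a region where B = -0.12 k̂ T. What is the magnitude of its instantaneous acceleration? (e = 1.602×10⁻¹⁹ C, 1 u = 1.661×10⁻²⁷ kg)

v×B = (6240, -2400, 0) N/C.
F = q v×B = (−1.602×10⁻¹⁹ C)·(6240, -2400, 0) = (-1.00×10⁻¹⁵, 3.84×10⁻¹⁶, 0) N.
|a| = |F|/m = 1.071×10⁻¹⁵/1.883×10⁻²⁸ ≈ 5.69×10¹² m/s².

|a| ≈ 5.69×10¹² m/s²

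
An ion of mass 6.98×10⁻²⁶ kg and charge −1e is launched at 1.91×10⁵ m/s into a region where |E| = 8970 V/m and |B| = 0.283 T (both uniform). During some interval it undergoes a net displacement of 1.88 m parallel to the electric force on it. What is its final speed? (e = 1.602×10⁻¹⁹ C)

v_f ≈ 3.37×10⁵ m/s

B does no work; ΔKE = |q|E d.
½mv_f² = ½mv₀² + |q|Ed = ½(6.98×10⁻²⁶)(1.91×10⁵)² + (1.602×10⁻¹⁹)(8970)(1.88) ≈ 1.273×10⁻¹⁵ J + 2.702×10⁻¹⁵ J ≈ 3.975×10⁻¹⁵ J.
v_f = √(2·3.975×10⁻¹⁵/6.98×10⁻²⁶) ≈ 3.37×10⁵ m/s.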